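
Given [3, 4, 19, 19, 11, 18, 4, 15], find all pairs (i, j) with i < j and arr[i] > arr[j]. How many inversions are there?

Finding inversions in [3, 4, 19, 19, 11, 18, 4, 15]:

(2, 4): arr[2]=19 > arr[4]=11
(2, 5): arr[2]=19 > arr[5]=18
(2, 6): arr[2]=19 > arr[6]=4
(2, 7): arr[2]=19 > arr[7]=15
(3, 4): arr[3]=19 > arr[4]=11
(3, 5): arr[3]=19 > arr[5]=18
(3, 6): arr[3]=19 > arr[6]=4
(3, 7): arr[3]=19 > arr[7]=15
(4, 6): arr[4]=11 > arr[6]=4
(5, 6): arr[5]=18 > arr[6]=4
(5, 7): arr[5]=18 > arr[7]=15

Total inversions: 11

The array has 11 inversion(s): (2,4), (2,5), (2,6), (2,7), (3,4), (3,5), (3,6), (3,7), (4,6), (5,6), (5,7). Each pair (i,j) satisfies i < j and arr[i] > arr[j].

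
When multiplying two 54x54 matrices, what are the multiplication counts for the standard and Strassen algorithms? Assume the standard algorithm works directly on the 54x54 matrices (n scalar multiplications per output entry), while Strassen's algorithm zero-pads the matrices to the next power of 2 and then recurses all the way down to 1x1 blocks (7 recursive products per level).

Matrix multiplication for 54x54 matrices:

Strassen's algorithm requires power-of-2 dimensions. Pad 54x54 to 64x64 (next power of 2).

Standard algorithm: 54^3 = 157464 multiplications
Strassen's algorithm: 7^(log2(64)) = 7^6 = 117649 multiplications
Savings: 157464 - 117649 = 39815 multiplications

Standard: 157464 multiplications (54^3). Strassen: 117649 multiplications (7^6, after padding to 64x64). Strassen reduces 8 recursive multiplications to 7 at each level.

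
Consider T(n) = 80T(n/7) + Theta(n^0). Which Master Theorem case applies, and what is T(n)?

Master Theorem for T(n) = 80T(n/7) + O(n^0):

a = 80, b = 7, c = 0
log_b(a) = log_7(80) = 2.2519

Case 1: c = 0 < log_7(80) = 2.2519
T(n) = O(n^(log_7 80))

For T(n) = 80T(n/7) + O(n^0): log_7(80) = 2.2519. This is Case 1 of the Master Theorem (c < log_b(a), work dominated by leaves), giving O(n^(log_7 80)).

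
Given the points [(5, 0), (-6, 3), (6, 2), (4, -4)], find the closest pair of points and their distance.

Computing all pairwise distances among 4 points:

d((5, 0), (-6, 3)) = 11.4018
d((5, 0), (6, 2)) = 2.2361 <-- minimum
d((5, 0), (4, -4)) = 4.1231
d((-6, 3), (6, 2)) = 12.0416
d((-6, 3), (4, -4)) = 12.2066
d((6, 2), (4, -4)) = 6.3246

Closest pair: (5, 0) and (6, 2) with distance 2.2361

The closest pair is (5, 0) and (6, 2) with Euclidean distance 2.2361. For 4 points, brute-force pairwise comparison is shown above. For large n, the divide-and-conquer algorithm (sort by x, recurse on halves, check the dividing strip) achieves O(n log n).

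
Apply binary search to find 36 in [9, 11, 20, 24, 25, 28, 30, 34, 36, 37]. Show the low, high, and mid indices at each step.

Binary search for 36 in [9, 11, 20, 24, 25, 28, 30, 34, 36, 37]:

lo=0, hi=9, mid=4, arr[mid]=25 -> 25 < 36, search right half
lo=5, hi=9, mid=7, arr[mid]=34 -> 34 < 36, search right half
lo=8, hi=9, mid=8, arr[mid]=36 -> Found target at index 8!

Binary search finds 36 at index 8 after 3 comparisons. The search repeatedly halves the search space by comparing with the middle element.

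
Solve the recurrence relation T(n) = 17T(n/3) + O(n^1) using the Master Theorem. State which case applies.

Master Theorem for T(n) = 17T(n/3) + O(n^1):

a = 17, b = 3, c = 1
log_b(a) = log_3(17) = 2.5789

Case 1: c = 1 < log_3(17) = 2.5789
T(n) = O(n^(log_3 17))

For T(n) = 17T(n/3) + O(n^1): log_3(17) = 2.5789. This is Case 1 of the Master Theorem (c < log_b(a), work dominated by leaves), giving O(n^(log_3 17)).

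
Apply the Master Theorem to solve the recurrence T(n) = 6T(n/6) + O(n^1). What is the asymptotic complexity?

Master Theorem for T(n) = 6T(n/6) + O(n^1):

a = 6, b = 6, c = 1
log_b(a) = log_6(6) = 1.0000

Case 2: c = 1 = log_6(6) = 1.0000
T(n) = O(n^1 log n) = O(n log n)

For T(n) = 6T(n/6) + O(n^1): log_6(6) = 1.0000. This is Case 2 of the Master Theorem (c = log_b(a), equal work at all levels), giving O(n log n).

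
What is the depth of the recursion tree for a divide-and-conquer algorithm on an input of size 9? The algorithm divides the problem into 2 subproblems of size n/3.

For divide and conquer with division factor 3:

Problem sizes at each level:
Level 0: 9
Level 1: 3
Level 2: 1

The root is level 0 and the size-1 base case is level 2 (the tree spans levels 0 through 2, i.e. 3 levels counting the root), so the depth is the number of divisions: log_3(9) = 2

The recursion tree depth is log_3(9) = 2. At each level, the problem size is divided by 3, so it takes 2 divisions to reduce to a base case of size 1. The algorithm makes 2 recursive calls at each level.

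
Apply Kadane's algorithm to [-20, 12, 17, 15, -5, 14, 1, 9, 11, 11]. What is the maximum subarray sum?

Using Kadane's algorithm on [-20, 12, 17, 15, -5, 14, 1, 9, 11, 11]:

Scanning through the array:
Position 1 (value 12): max_ending_here = 12, max_so_far = 12
Position 2 (value 17): max_ending_here = 29, max_so_far = 29
Position 3 (value 15): max_ending_here = 44, max_so_far = 44
Position 4 (value -5): max_ending_here = 39, max_so_far = 44
Position 5 (value 14): max_ending_here = 53, max_so_far = 53
Position 6 (value 1): max_ending_here = 54, max_so_far = 54
Position 7 (value 9): max_ending_here = 63, max_so_far = 63
Position 8 (value 11): max_ending_here = 74, max_so_far = 74
Position 9 (value 11): max_ending_here = 85, max_so_far = 85

Maximum subarray: [12, 17, 15, -5, 14, 1, 9, 11, 11]
Maximum sum: 85

The maximum subarray is [12, 17, 15, -5, 14, 1, 9, 11, 11] with sum 85. This subarray runs from index 1 to index 9.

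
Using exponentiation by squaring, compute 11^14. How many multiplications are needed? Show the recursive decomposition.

Computing 11^14 by squaring (build up from 11^1; each line after the first costs one multiplication):

11^1 = 11
11^2 = (11^1)^2 = 11^2 = 121
11^3 = 11 * 11^2 = 11 * 121 = 1331
11^6 = (11^3)^2 = 1331^2 = 1771561
11^7 = 11 * 11^6 = 11 * 1771561 = 19487171
11^14 = (11^7)^2 = 19487171^2 = 379749833583241

Result: 379749833583241
Multiplications needed: 5 (5 lines after 11^1)

11^14 = 379749833583241. Using exponentiation by squaring, this requires 5 multiplications. The key idea: if the exponent is even, square the half-power; if odd, multiply by the base once.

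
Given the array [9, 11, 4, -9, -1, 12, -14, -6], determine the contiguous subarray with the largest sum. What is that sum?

Using Kadane's algorithm on [9, 11, 4, -9, -1, 12, -14, -6]:

Scanning through the array:
Position 1 (value 11): max_ending_here = 20, max_so_far = 20
Position 2 (value 4): max_ending_here = 24, max_so_far = 24
Position 3 (value -9): max_ending_here = 15, max_so_far = 24
Position 4 (value -1): max_ending_here = 14, max_so_far = 24
Position 5 (value 12): max_ending_here = 26, max_so_far = 26
Position 6 (value -14): max_ending_here = 12, max_so_far = 26
Position 7 (value -6): max_ending_here = 6, max_so_far = 26

Maximum subarray: [9, 11, 4, -9, -1, 12]
Maximum sum: 26

The maximum subarray is [9, 11, 4, -9, -1, 12] with sum 26. This subarray runs from index 0 to index 5.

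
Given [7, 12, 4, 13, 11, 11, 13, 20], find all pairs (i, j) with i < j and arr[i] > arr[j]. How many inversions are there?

Finding inversions in [7, 12, 4, 13, 11, 11, 13, 20]:

(0, 2): arr[0]=7 > arr[2]=4
(1, 2): arr[1]=12 > arr[2]=4
(1, 4): arr[1]=12 > arr[4]=11
(1, 5): arr[1]=12 > arr[5]=11
(3, 4): arr[3]=13 > arr[4]=11
(3, 5): arr[3]=13 > arr[5]=11

Total inversions: 6

The array has 6 inversion(s): (0,2), (1,2), (1,4), (1,5), (3,4), (3,5). Each pair (i,j) satisfies i < j and arr[i] > arr[j].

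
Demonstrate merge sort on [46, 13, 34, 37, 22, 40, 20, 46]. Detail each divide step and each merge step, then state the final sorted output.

Merge sort trace:

Split: [46, 13, 34, 37, 22, 40, 20, 46] -> [46, 13, 34, 37] and [22, 40, 20, 46]
  Split: [46, 13, 34, 37] -> [46, 13] and [34, 37]
    Split: [46, 13] -> [46] and [13]
    Merge: [46] + [13] -> [13, 46]
    Split: [34, 37] -> [34] and [37]
    Merge: [34] + [37] -> [34, 37]
  Merge: [13, 46] + [34, 37] -> [13, 34, 37, 46]
  Split: [22, 40, 20, 46] -> [22, 40] and [20, 46]
    Split: [22, 40] -> [22] and [40]
    Merge: [22] + [40] -> [22, 40]
    Split: [20, 46] -> [20] and [46]
    Merge: [20] + [46] -> [20, 46]
  Merge: [22, 40] + [20, 46] -> [20, 22, 40, 46]
Merge: [13, 34, 37, 46] + [20, 22, 40, 46] -> [13, 20, 22, 34, 37, 40, 46, 46]

Final sorted array: [13, 20, 22, 34, 37, 40, 46, 46]

The merge sort proceeds by recursively splitting the array and merging sorted halves.
After all merges, the sorted array is [13, 20, 22, 34, 37, 40, 46, 46].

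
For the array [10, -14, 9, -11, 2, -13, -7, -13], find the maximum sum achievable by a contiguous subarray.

Using Kadane's algorithm on [10, -14, 9, -11, 2, -13, -7, -13]:

Scanning through the array:
Position 1 (value -14): max_ending_here = -4, max_so_far = 10
Position 2 (value 9): max_ending_here = 9, max_so_far = 10
Position 3 (value -11): max_ending_here = -2, max_so_far = 10
Position 4 (value 2): max_ending_here = 2, max_so_far = 10
Position 5 (value -13): max_ending_here = -11, max_so_far = 10
Position 6 (value -7): max_ending_here = -7, max_so_far = 10
Position 7 (value -13): max_ending_here = -13, max_so_far = 10

Maximum subarray: [10]
Maximum sum: 10

The maximum subarray is [10] with sum 10. This subarray runs from index 0 to index 0.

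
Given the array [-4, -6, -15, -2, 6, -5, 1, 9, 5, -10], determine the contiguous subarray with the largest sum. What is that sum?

Using Kadane's algorithm on [-4, -6, -15, -2, 6, -5, 1, 9, 5, -10]:

Scanning through the array:
Position 1 (value -6): max_ending_here = -6, max_so_far = -4
Position 2 (value -15): max_ending_here = -15, max_so_far = -4
Position 3 (value -2): max_ending_here = -2, max_so_far = -2
Position 4 (value 6): max_ending_here = 6, max_so_far = 6
Position 5 (value -5): max_ending_here = 1, max_so_far = 6
Position 6 (value 1): max_ending_here = 2, max_so_far = 6
Position 7 (value 9): max_ending_here = 11, max_so_far = 11
Position 8 (value 5): max_ending_here = 16, max_so_far = 16
Position 9 (value -10): max_ending_here = 6, max_so_far = 16

Maximum subarray: [6, -5, 1, 9, 5]
Maximum sum: 16

The maximum subarray is [6, -5, 1, 9, 5] with sum 16. This subarray runs from index 4 to index 8.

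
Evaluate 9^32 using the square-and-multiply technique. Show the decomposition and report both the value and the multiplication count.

Computing 9^32 by squaring (build up from 9^1; each line after the first costs one multiplication):

9^1 = 9
9^2 = (9^1)^2 = 9^2 = 81
9^4 = (9^2)^2 = 81^2 = 6561
9^8 = (9^4)^2 = 6561^2 = 43046721
9^16 = (9^8)^2 = 43046721^2 = 1853020188851841
9^32 = (9^16)^2 = 1853020188851841^2 = 3433683820292512484657849089281

Result: 3433683820292512484657849089281
Multiplications needed: 5 (5 lines after 9^1)

9^32 = 3433683820292512484657849089281. Using exponentiation by squaring, this requires 5 multiplications. The key idea: if the exponent is even, square the half-power; if odd, multiply by the base once.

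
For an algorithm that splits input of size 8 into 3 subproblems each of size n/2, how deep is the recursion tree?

For divide and conquer with division factor 2:

Problem sizes at each level:
Level 0: 8
Level 1: 4
Level 2: 2
Level 3: 1

The root is level 0 and the size-1 base case is level 3 (the tree spans levels 0 through 3, i.e. 4 levels counting the root), so the depth is the number of divisions: log_2(8) = 3

The recursion tree depth is log_2(8) = 3. At each level, the problem size is divided by 2, so it takes 3 divisions to reduce to a base case of size 1. The algorithm makes 3 recursive calls at each level.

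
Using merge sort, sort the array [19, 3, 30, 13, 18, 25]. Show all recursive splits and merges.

Merge sort trace:

Split: [19, 3, 30, 13, 18, 25] -> [19, 3, 30] and [13, 18, 25]
  Split: [19, 3, 30] -> [19] and [3, 30]
    Split: [3, 30] -> [3] and [30]
    Merge: [3] + [30] -> [3, 30]
  Merge: [19] + [3, 30] -> [3, 19, 30]
  Split: [13, 18, 25] -> [13] and [18, 25]
    Split: [18, 25] -> [18] and [25]
    Merge: [18] + [25] -> [18, 25]
  Merge: [13] + [18, 25] -> [13, 18, 25]
Merge: [3, 19, 30] + [13, 18, 25] -> [3, 13, 18, 19, 25, 30]

Final sorted array: [3, 13, 18, 19, 25, 30]

The merge sort proceeds by recursively splitting the array and merging sorted halves.
After all merges, the sorted array is [3, 13, 18, 19, 25, 30].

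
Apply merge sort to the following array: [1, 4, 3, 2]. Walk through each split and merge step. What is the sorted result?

Merge sort trace:

Split: [1, 4, 3, 2] -> [1, 4] and [3, 2]
  Split: [1, 4] -> [1] and [4]
  Merge: [1] + [4] -> [1, 4]
  Split: [3, 2] -> [3] and [2]
  Merge: [3] + [2] -> [2, 3]
Merge: [1, 4] + [2, 3] -> [1, 2, 3, 4]

Final sorted array: [1, 2, 3, 4]

The merge sort proceeds by recursively splitting the array and merging sorted halves.
After all merges, the sorted array is [1, 2, 3, 4].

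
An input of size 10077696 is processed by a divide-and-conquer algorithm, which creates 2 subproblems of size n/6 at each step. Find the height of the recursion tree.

For divide and conquer with division factor 6:

Problem sizes at each level:
Level 0: 10077696
Level 1: 1679616
Level 2: 279936
Level 3: 46656
Level 4: 7776
Level 5: 1296
Level 6: 216
Level 7: 36
Level 8: 6
Level 9: 1

The root is level 0 and the size-1 base case is level 9 (the tree spans levels 0 through 9, i.e. 10 levels counting the root), so the depth is the number of divisions: log_6(10077696) = 9

The recursion tree depth is log_6(10077696) = 9. At each level, the problem size is divided by 6, so it takes 9 divisions to reduce to a base case of size 1. The algorithm makes 2 recursive calls at each level.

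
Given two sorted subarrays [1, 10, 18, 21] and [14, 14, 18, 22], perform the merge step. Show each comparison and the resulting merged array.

Merging process:

Compare 1 vs 14: take 1 from left. Merged: [1]
Compare 10 vs 14: take 10 from left. Merged: [1, 10]
Compare 18 vs 14: take 14 from right. Merged: [1, 10, 14]
Compare 18 vs 14: take 14 from right. Merged: [1, 10, 14, 14]
Compare 18 vs 18: take 18 from left. Merged: [1, 10, 14, 14, 18]
Compare 21 vs 18: take 18 from right. Merged: [1, 10, 14, 14, 18, 18]
Compare 21 vs 22: take 21 from left. Merged: [1, 10, 14, 14, 18, 18, 21]
Append remaining from right: [22]. Merged: [1, 10, 14, 14, 18, 18, 21, 22]

Final merged array: [1, 10, 14, 14, 18, 18, 21, 22]
Total comparisons: 7

The merged array is [1, 10, 14, 14, 18, 18, 21, 22], requiring 7 comparisons. The merge step runs in O(n) time where n is the total number of elements.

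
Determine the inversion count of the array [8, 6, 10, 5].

Finding inversions in [8, 6, 10, 5]:

(0, 1): arr[0]=8 > arr[1]=6
(0, 3): arr[0]=8 > arr[3]=5
(1, 3): arr[1]=6 > arr[3]=5
(2, 3): arr[2]=10 > arr[3]=5

Total inversions: 4

The array has 4 inversion(s): (0,1), (0,3), (1,3), (2,3). Each pair (i,j) satisfies i < j and arr[i] > arr[j].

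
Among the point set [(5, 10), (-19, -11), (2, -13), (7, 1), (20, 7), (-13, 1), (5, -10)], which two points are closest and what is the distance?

Computing all pairwise distances among 7 points:

d((5, 10), (-19, -11)) = 31.8904
d((5, 10), (2, -13)) = 23.1948
d((5, 10), (7, 1)) = 9.2195
d((5, 10), (20, 7)) = 15.2971
d((5, 10), (-13, 1)) = 20.1246
d((5, 10), (5, -10)) = 20.0
d((-19, -11), (2, -13)) = 21.095
d((-19, -11), (7, 1)) = 28.6356
d((-19, -11), (20, 7)) = 42.9535
d((-19, -11), (-13, 1)) = 13.4164
d((-19, -11), (5, -10)) = 24.0208
d((2, -13), (7, 1)) = 14.8661
d((2, -13), (20, 7)) = 26.9072
d((2, -13), (-13, 1)) = 20.5183
d((2, -13), (5, -10)) = 4.2426 <-- minimum
d((7, 1), (20, 7)) = 14.3178
d((7, 1), (-13, 1)) = 20.0
d((7, 1), (5, -10)) = 11.1803
d((20, 7), (-13, 1)) = 33.541
d((20, 7), (5, -10)) = 22.6716
d((-13, 1), (5, -10)) = 21.095

Closest pair: (2, -13) and (5, -10) with distance 4.2426

The closest pair is (2, -13) and (5, -10) with Euclidean distance 4.2426. For 7 points, brute-force pairwise comparison is shown above. For large n, the divide-and-conquer algorithm (sort by x, recurse on halves, check the dividing strip) achieves O(n log n).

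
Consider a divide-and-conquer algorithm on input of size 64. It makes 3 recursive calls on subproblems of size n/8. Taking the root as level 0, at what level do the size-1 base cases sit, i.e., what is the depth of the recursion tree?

For divide and conquer with division factor 8:

Problem sizes at each level:
Level 0: 64
Level 1: 8
Level 2: 1

The root is level 0 and the size-1 base case is level 2 (the tree spans levels 0 through 2, i.e. 3 levels counting the root), so the depth is the number of divisions: log_8(64) = 2

The recursion tree depth is log_8(64) = 2. At each level, the problem size is divided by 8, so it takes 2 divisions to reduce to a base case of size 1. The algorithm makes 3 recursive calls at each level.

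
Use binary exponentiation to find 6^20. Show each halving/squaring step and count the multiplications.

Computing 6^20 by squaring (build up from 6^1; each line after the first costs one multiplication):

6^1 = 6
6^2 = (6^1)^2 = 6^2 = 36
6^4 = (6^2)^2 = 36^2 = 1296
6^5 = 6 * 6^4 = 6 * 1296 = 7776
6^10 = (6^5)^2 = 7776^2 = 60466176
6^20 = (6^10)^2 = 60466176^2 = 3656158440062976

Result: 3656158440062976
Multiplications needed: 5 (5 lines after 6^1)

6^20 = 3656158440062976. Using exponentiation by squaring, this requires 5 multiplications. The key idea: if the exponent is even, square the half-power; if odd, multiply by the base once.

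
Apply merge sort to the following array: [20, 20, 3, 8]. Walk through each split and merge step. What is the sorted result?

Merge sort trace:

Split: [20, 20, 3, 8] -> [20, 20] and [3, 8]
  Split: [20, 20] -> [20] and [20]
  Merge: [20] + [20] -> [20, 20]
  Split: [3, 8] -> [3] and [8]
  Merge: [3] + [8] -> [3, 8]
Merge: [20, 20] + [3, 8] -> [3, 8, 20, 20]

Final sorted array: [3, 8, 20, 20]

The merge sort proceeds by recursively splitting the array and merging sorted halves.
After all merges, the sorted array is [3, 8, 20, 20].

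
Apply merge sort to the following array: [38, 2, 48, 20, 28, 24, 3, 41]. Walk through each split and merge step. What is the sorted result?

Merge sort trace:

Split: [38, 2, 48, 20, 28, 24, 3, 41] -> [38, 2, 48, 20] and [28, 24, 3, 41]
  Split: [38, 2, 48, 20] -> [38, 2] and [48, 20]
    Split: [38, 2] -> [38] and [2]
    Merge: [38] + [2] -> [2, 38]
    Split: [48, 20] -> [48] and [20]
    Merge: [48] + [20] -> [20, 48]
  Merge: [2, 38] + [20, 48] -> [2, 20, 38, 48]
  Split: [28, 24, 3, 41] -> [28, 24] and [3, 41]
    Split: [28, 24] -> [28] and [24]
    Merge: [28] + [24] -> [24, 28]
    Split: [3, 41] -> [3] and [41]
    Merge: [3] + [41] -> [3, 41]
  Merge: [24, 28] + [3, 41] -> [3, 24, 28, 41]
Merge: [2, 20, 38, 48] + [3, 24, 28, 41] -> [2, 3, 20, 24, 28, 38, 41, 48]

Final sorted array: [2, 3, 20, 24, 28, 38, 41, 48]

The merge sort proceeds by recursively splitting the array and merging sorted halves.
After all merges, the sorted array is [2, 3, 20, 24, 28, 38, 41, 48].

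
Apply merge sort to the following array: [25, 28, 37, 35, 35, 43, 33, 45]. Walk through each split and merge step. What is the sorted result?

Merge sort trace:

Split: [25, 28, 37, 35, 35, 43, 33, 45] -> [25, 28, 37, 35] and [35, 43, 33, 45]
  Split: [25, 28, 37, 35] -> [25, 28] and [37, 35]
    Split: [25, 28] -> [25] and [28]
    Merge: [25] + [28] -> [25, 28]
    Split: [37, 35] -> [37] and [35]
    Merge: [37] + [35] -> [35, 37]
  Merge: [25, 28] + [35, 37] -> [25, 28, 35, 37]
  Split: [35, 43, 33, 45] -> [35, 43] and [33, 45]
    Split: [35, 43] -> [35] and [43]
    Merge: [35] + [43] -> [35, 43]
    Split: [33, 45] -> [33] and [45]
    Merge: [33] + [45] -> [33, 45]
  Merge: [35, 43] + [33, 45] -> [33, 35, 43, 45]
Merge: [25, 28, 35, 37] + [33, 35, 43, 45] -> [25, 28, 33, 35, 35, 37, 43, 45]

Final sorted array: [25, 28, 33, 35, 35, 37, 43, 45]

The merge sort proceeds by recursively splitting the array and merging sorted halves.
After all merges, the sorted array is [25, 28, 33, 35, 35, 37, 43, 45].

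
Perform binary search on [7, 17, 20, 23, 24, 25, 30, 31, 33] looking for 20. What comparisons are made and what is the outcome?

Binary search for 20 in [7, 17, 20, 23, 24, 25, 30, 31, 33]:

lo=0, hi=8, mid=4, arr[mid]=24 -> 24 > 20, search left half
lo=0, hi=3, mid=1, arr[mid]=17 -> 17 < 20, search right half
lo=2, hi=3, mid=2, arr[mid]=20 -> Found target at index 2!

Binary search finds 20 at index 2 after 3 comparisons. The search repeatedly halves the search space by comparing with the middle element.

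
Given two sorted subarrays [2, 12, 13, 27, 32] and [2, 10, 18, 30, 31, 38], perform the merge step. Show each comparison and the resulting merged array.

Merging process:

Compare 2 vs 2: take 2 from left. Merged: [2]
Compare 12 vs 2: take 2 from right. Merged: [2, 2]
Compare 12 vs 10: take 10 from right. Merged: [2, 2, 10]
Compare 12 vs 18: take 12 from left. Merged: [2, 2, 10, 12]
Compare 13 vs 18: take 13 from left. Merged: [2, 2, 10, 12, 13]
Compare 27 vs 18: take 18 from right. Merged: [2, 2, 10, 12, 13, 18]
Compare 27 vs 30: take 27 from left. Merged: [2, 2, 10, 12, 13, 18, 27]
Compare 32 vs 30: take 30 from right. Merged: [2, 2, 10, 12, 13, 18, 27, 30]
Compare 32 vs 31: take 31 from right. Merged: [2, 2, 10, 12, 13, 18, 27, 30, 31]
Compare 32 vs 38: take 32 from left. Merged: [2, 2, 10, 12, 13, 18, 27, 30, 31, 32]
Append remaining from right: [38]. Merged: [2, 2, 10, 12, 13, 18, 27, 30, 31, 32, 38]

Final merged array: [2, 2, 10, 12, 13, 18, 27, 30, 31, 32, 38]
Total comparisons: 10

The merged array is [2, 2, 10, 12, 13, 18, 27, 30, 31, 32, 38], requiring 10 comparisons. The merge step runs in O(n) time where n is the total number of elements.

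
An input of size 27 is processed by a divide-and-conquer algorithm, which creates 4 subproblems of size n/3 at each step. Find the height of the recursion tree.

For divide and conquer with division factor 3:

Problem sizes at each level:
Level 0: 27
Level 1: 9
Level 2: 3
Level 3: 1

The root is level 0 and the size-1 base case is level 3 (the tree spans levels 0 through 3, i.e. 4 levels counting the root), so the depth is the number of divisions: log_3(27) = 3

The recursion tree depth is log_3(27) = 3. At each level, the problem size is divided by 3, so it takes 3 divisions to reduce to a base case of size 1. The algorithm makes 4 recursive calls at each level.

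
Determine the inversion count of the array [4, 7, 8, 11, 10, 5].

Finding inversions in [4, 7, 8, 11, 10, 5]:

(1, 5): arr[1]=7 > arr[5]=5
(2, 5): arr[2]=8 > arr[5]=5
(3, 4): arr[3]=11 > arr[4]=10
(3, 5): arr[3]=11 > arr[5]=5
(4, 5): arr[4]=10 > arr[5]=5

Total inversions: 5

The array has 5 inversion(s): (1,5), (2,5), (3,4), (3,5), (4,5). Each pair (i,j) satisfies i < j and arr[i] > arr[j].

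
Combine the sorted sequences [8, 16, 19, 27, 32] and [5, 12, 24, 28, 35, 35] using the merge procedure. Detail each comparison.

Merging process:

Compare 8 vs 5: take 5 from right. Merged: [5]
Compare 8 vs 12: take 8 from left. Merged: [5, 8]
Compare 16 vs 12: take 12 from right. Merged: [5, 8, 12]
Compare 16 vs 24: take 16 from left. Merged: [5, 8, 12, 16]
Compare 19 vs 24: take 19 from left. Merged: [5, 8, 12, 16, 19]
Compare 27 vs 24: take 24 from right. Merged: [5, 8, 12, 16, 19, 24]
Compare 27 vs 28: take 27 from left. Merged: [5, 8, 12, 16, 19, 24, 27]
Compare 32 vs 28: take 28 from right. Merged: [5, 8, 12, 16, 19, 24, 27, 28]
Compare 32 vs 35: take 32 from left. Merged: [5, 8, 12, 16, 19, 24, 27, 28, 32]
Append remaining from right: [35, 35]. Merged: [5, 8, 12, 16, 19, 24, 27, 28, 32, 35, 35]

Final merged array: [5, 8, 12, 16, 19, 24, 27, 28, 32, 35, 35]
Total comparisons: 9

The merged array is [5, 8, 12, 16, 19, 24, 27, 28, 32, 35, 35], requiring 9 comparisons. The merge step runs in O(n) time where n is the total number of elements.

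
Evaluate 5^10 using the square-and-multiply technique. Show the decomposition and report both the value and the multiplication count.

Computing 5^10 by squaring (build up from 5^1; each line after the first costs one multiplication):

5^1 = 5
5^2 = (5^1)^2 = 5^2 = 25
5^4 = (5^2)^2 = 25^2 = 625
5^5 = 5 * 5^4 = 5 * 625 = 3125
5^10 = (5^5)^2 = 3125^2 = 9765625

Result: 9765625
Multiplications needed: 4 (4 lines after 5^1)

5^10 = 9765625. Using exponentiation by squaring, this requires 4 multiplications. The key idea: if the exponent is even, square the half-power; if odd, multiply by the base once.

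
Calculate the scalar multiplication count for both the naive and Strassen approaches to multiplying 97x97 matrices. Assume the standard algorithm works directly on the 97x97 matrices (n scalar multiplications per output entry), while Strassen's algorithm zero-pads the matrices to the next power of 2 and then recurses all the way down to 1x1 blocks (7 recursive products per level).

Matrix multiplication for 97x97 matrices:

Strassen's algorithm requires power-of-2 dimensions. Pad 97x97 to 128x128 (next power of 2).

Standard algorithm: 97^3 = 912673 multiplications
Strassen's algorithm: 7^(log2(128)) = 7^7 = 823543 multiplications
Savings: 912673 - 823543 = 89130 multiplications

Standard: 912673 multiplications (97^3). Strassen: 823543 multiplications (7^7, after padding to 128x128). Strassen reduces 8 recursive multiplications to 7 at each level.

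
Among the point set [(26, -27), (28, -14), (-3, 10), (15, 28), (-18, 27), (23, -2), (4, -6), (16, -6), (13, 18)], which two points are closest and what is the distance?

Computing all pairwise distances among 9 points:

d((26, -27), (28, -14)) = 13.1529
d((26, -27), (-3, 10)) = 47.0106
d((26, -27), (15, 28)) = 56.0892
d((26, -27), (-18, 27)) = 69.6563
d((26, -27), (23, -2)) = 25.1794
d((26, -27), (4, -6)) = 30.4138
d((26, -27), (16, -6)) = 23.2594
d((26, -27), (13, 18)) = 46.8402
d((28, -14), (-3, 10)) = 39.2046
d((28, -14), (15, 28)) = 43.9659
d((28, -14), (-18, 27)) = 61.6198
d((28, -14), (23, -2)) = 13.0
d((28, -14), (4, -6)) = 25.2982
d((28, -14), (16, -6)) = 14.4222
d((28, -14), (13, 18)) = 35.3412
d((-3, 10), (15, 28)) = 25.4558
d((-3, 10), (-18, 27)) = 22.6716
d((-3, 10), (23, -2)) = 28.6356
d((-3, 10), (4, -6)) = 17.4642
d((-3, 10), (16, -6)) = 24.8395
d((-3, 10), (13, 18)) = 17.8885
d((15, 28), (-18, 27)) = 33.0151
d((15, 28), (23, -2)) = 31.0483
d((15, 28), (4, -6)) = 35.7351
d((15, 28), (16, -6)) = 34.0147
d((15, 28), (13, 18)) = 10.198
d((-18, 27), (23, -2)) = 50.2195
d((-18, 27), (4, -6)) = 39.6611
d((-18, 27), (16, -6)) = 47.3814
d((-18, 27), (13, 18)) = 32.28
d((23, -2), (4, -6)) = 19.4165
d((23, -2), (16, -6)) = 8.0623 <-- minimum
d((23, -2), (13, 18)) = 22.3607
d((4, -6), (16, -6)) = 12.0
d((4, -6), (13, 18)) = 25.632
d((16, -6), (13, 18)) = 24.1868

Closest pair: (23, -2) and (16, -6) with distance 8.0623

The closest pair is (23, -2) and (16, -6) with Euclidean distance 8.0623. For 9 points, brute-force pairwise comparison is shown above. For large n, the divide-and-conquer algorithm (sort by x, recurse on halves, check the dividing strip) achieves O(n log n).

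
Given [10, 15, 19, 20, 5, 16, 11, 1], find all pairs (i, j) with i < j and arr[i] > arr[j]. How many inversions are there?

Finding inversions in [10, 15, 19, 20, 5, 16, 11, 1]:

(0, 4): arr[0]=10 > arr[4]=5
(0, 7): arr[0]=10 > arr[7]=1
(1, 4): arr[1]=15 > arr[4]=5
(1, 6): arr[1]=15 > arr[6]=11
(1, 7): arr[1]=15 > arr[7]=1
(2, 4): arr[2]=19 > arr[4]=5
(2, 5): arr[2]=19 > arr[5]=16
(2, 6): arr[2]=19 > arr[6]=11
(2, 7): arr[2]=19 > arr[7]=1
(3, 4): arr[3]=20 > arr[4]=5
(3, 5): arr[3]=20 > arr[5]=16
(3, 6): arr[3]=20 > arr[6]=11
(3, 7): arr[3]=20 > arr[7]=1
(4, 7): arr[4]=5 > arr[7]=1
(5, 6): arr[5]=16 > arr[6]=11
(5, 7): arr[5]=16 > arr[7]=1
(6, 7): arr[6]=11 > arr[7]=1

Total inversions: 17

The array has 17 inversion(s): (0,4), (0,7), (1,4), (1,6), (1,7), (2,4), (2,5), (2,6), (2,7), (3,4), (3,5), (3,6), (3,7), (4,7), (5,6), (5,7), (6,7). Each pair (i,j) satisfies i < j and arr[i] > arr[j].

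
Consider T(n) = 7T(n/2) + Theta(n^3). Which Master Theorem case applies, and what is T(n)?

Master Theorem for T(n) = 7T(n/2) + O(n^3):

a = 7, b = 2, c = 3
log_b(a) = log_2(7) = 2.8074

Case 3: c = 3 > log_2(7) = 2.8074
T(n) = O(n^3) = O(n^3)

For T(n) = 7T(n/2) + O(n^3): log_2(7) = 2.8074. This is Case 3 of the Master Theorem (c > log_b(a), work dominated by root), giving O(n^3).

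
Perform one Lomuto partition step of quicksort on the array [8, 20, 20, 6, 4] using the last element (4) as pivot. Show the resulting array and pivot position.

Lomuto partition with pivot = 4:

Initial array: [8, 20, 20, 6, 4]

arr[0]=8 > 4: no swap
arr[1]=20 > 4: no swap
arr[2]=20 > 4: no swap
arr[3]=6 > 4: no swap

Place pivot at position 0: [4, 20, 20, 6, 8]
Pivot position: 0

After partitioning with pivot 4, the array becomes [4, 20, 20, 6, 8]. The pivot is placed at index 0. All elements to the left of the pivot are <= 4, and all elements to the right are > 4.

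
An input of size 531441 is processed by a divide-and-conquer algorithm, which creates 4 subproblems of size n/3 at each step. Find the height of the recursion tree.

For divide and conquer with division factor 3:

Problem sizes at each level:
Level 0: 531441
Level 1: 177147
Level 2: 59049
Level 3: 19683
Level 4: 6561
Level 5: 2187
Level 6: 729
Level 7: 243
Level 8: 81
Level 9: 27
Level 10: 9
Level 11: 3
Level 12: 1

The root is level 0 and the size-1 base case is level 12 (the tree spans levels 0 through 12, i.e. 13 levels counting the root), so the depth is the number of divisions: log_3(531441) = 12

The recursion tree depth is log_3(531441) = 12. At each level, the problem size is divided by 3, so it takes 12 divisions to reduce to a base case of size 1. The algorithm makes 4 recursive calls at each level.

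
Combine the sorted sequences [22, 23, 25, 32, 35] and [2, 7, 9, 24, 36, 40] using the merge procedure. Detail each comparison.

Merging process:

Compare 22 vs 2: take 2 from right. Merged: [2]
Compare 22 vs 7: take 7 from right. Merged: [2, 7]
Compare 22 vs 9: take 9 from right. Merged: [2, 7, 9]
Compare 22 vs 24: take 22 from left. Merged: [2, 7, 9, 22]
Compare 23 vs 24: take 23 from left. Merged: [2, 7, 9, 22, 23]
Compare 25 vs 24: take 24 from right. Merged: [2, 7, 9, 22, 23, 24]
Compare 25 vs 36: take 25 from left. Merged: [2, 7, 9, 22, 23, 24, 25]
Compare 32 vs 36: take 32 from left. Merged: [2, 7, 9, 22, 23, 24, 25, 32]
Compare 35 vs 36: take 35 from left. Merged: [2, 7, 9, 22, 23, 24, 25, 32, 35]
Append remaining from right: [36, 40]. Merged: [2, 7, 9, 22, 23, 24, 25, 32, 35, 36, 40]

Final merged array: [2, 7, 9, 22, 23, 24, 25, 32, 35, 36, 40]
Total comparisons: 9

The merged array is [2, 7, 9, 22, 23, 24, 25, 32, 35, 36, 40], requiring 9 comparisons. The merge step runs in O(n) time where n is the total number of elements.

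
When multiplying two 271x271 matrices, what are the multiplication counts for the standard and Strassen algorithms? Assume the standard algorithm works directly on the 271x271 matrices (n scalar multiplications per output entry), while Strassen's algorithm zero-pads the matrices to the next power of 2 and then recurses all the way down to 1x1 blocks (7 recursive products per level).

Matrix multiplication for 271x271 matrices:

Strassen's algorithm requires power-of-2 dimensions. Pad 271x271 to 512x512 (next power of 2).

Standard algorithm: 271^3 = 19902511 multiplications
Strassen's algorithm: 7^(log2(512)) = 7^9 = 40353607 multiplications
Difference: 19902511 - 40353607 = -20451096 (Strassen uses MORE here due to padding overhead — for small or just-over-power-of-2 n, padding can outweigh the per-level savings)

Standard: 19902511 multiplications (271^3). Strassen: 40353607 multiplications (7^9, after padding to 512x512). Strassen reduces 8 recursive multiplications to 7 at each level.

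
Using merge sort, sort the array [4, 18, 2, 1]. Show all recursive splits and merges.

Merge sort trace:

Split: [4, 18, 2, 1] -> [4, 18] and [2, 1]
  Split: [4, 18] -> [4] and [18]
  Merge: [4] + [18] -> [4, 18]
  Split: [2, 1] -> [2] and [1]
  Merge: [2] + [1] -> [1, 2]
Merge: [4, 18] + [1, 2] -> [1, 2, 4, 18]

Final sorted array: [1, 2, 4, 18]

The merge sort proceeds by recursively splitting the array and merging sorted halves.
After all merges, the sorted array is [1, 2, 4, 18].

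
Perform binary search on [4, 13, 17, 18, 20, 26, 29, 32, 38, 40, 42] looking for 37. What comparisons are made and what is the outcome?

Binary search for 37 in [4, 13, 17, 18, 20, 26, 29, 32, 38, 40, 42]:

lo=0, hi=10, mid=5, arr[mid]=26 -> 26 < 37, search right half
lo=6, hi=10, mid=8, arr[mid]=38 -> 38 > 37, search left half
lo=6, hi=7, mid=6, arr[mid]=29 -> 29 < 37, search right half
lo=7, hi=7, mid=7, arr[mid]=32 -> 32 < 37, search right half
lo=8 > hi=7, target 37 not found

Binary search determines that 37 is not in the array after 4 comparisons. The search space was exhausted without finding the target.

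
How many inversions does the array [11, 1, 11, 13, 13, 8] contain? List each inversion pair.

Finding inversions in [11, 1, 11, 13, 13, 8]:

(0, 1): arr[0]=11 > arr[1]=1
(0, 5): arr[0]=11 > arr[5]=8
(2, 5): arr[2]=11 > arr[5]=8
(3, 5): arr[3]=13 > arr[5]=8
(4, 5): arr[4]=13 > arr[5]=8

Total inversions: 5

The array has 5 inversion(s): (0,1), (0,5), (2,5), (3,5), (4,5). Each pair (i,j) satisfies i < j and arr[i] > arr[j].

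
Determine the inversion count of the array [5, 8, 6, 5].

Finding inversions in [5, 8, 6, 5]:

(1, 2): arr[1]=8 > arr[2]=6
(1, 3): arr[1]=8 > arr[3]=5
(2, 3): arr[2]=6 > arr[3]=5

Total inversions: 3

The array has 3 inversion(s): (1,2), (1,3), (2,3). Each pair (i,j) satisfies i < j and arr[i] > arr[j].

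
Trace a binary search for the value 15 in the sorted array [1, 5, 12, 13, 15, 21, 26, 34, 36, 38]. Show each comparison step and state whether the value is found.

Binary search for 15 in [1, 5, 12, 13, 15, 21, 26, 34, 36, 38]:

lo=0, hi=9, mid=4, arr[mid]=15 -> Found target at index 4!

Binary search finds 15 at index 4 after 1 comparisons. The search repeatedly halves the search space by comparing with the middle element.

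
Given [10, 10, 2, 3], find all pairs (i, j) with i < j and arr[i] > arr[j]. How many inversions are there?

Finding inversions in [10, 10, 2, 3]:

(0, 2): arr[0]=10 > arr[2]=2
(0, 3): arr[0]=10 > arr[3]=3
(1, 2): arr[1]=10 > arr[2]=2
(1, 3): arr[1]=10 > arr[3]=3

Total inversions: 4

The array has 4 inversion(s): (0,2), (0,3), (1,2), (1,3). Each pair (i,j) satisfies i < j and arr[i] > arr[j].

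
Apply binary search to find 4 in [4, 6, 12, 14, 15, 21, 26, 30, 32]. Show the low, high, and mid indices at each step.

Binary search for 4 in [4, 6, 12, 14, 15, 21, 26, 30, 32]:

lo=0, hi=8, mid=4, arr[mid]=15 -> 15 > 4, search left half
lo=0, hi=3, mid=1, arr[mid]=6 -> 6 > 4, search left half
lo=0, hi=0, mid=0, arr[mid]=4 -> Found target at index 0!

Binary search finds 4 at index 0 after 3 comparisons. The search repeatedly halves the search space by comparing with the middle element.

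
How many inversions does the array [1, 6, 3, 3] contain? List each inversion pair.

Finding inversions in [1, 6, 3, 3]:

(1, 2): arr[1]=6 > arr[2]=3
(1, 3): arr[1]=6 > arr[3]=3

Total inversions: 2

The array has 2 inversion(s): (1,2), (1,3). Each pair (i,j) satisfies i < j and arr[i] > arr[j].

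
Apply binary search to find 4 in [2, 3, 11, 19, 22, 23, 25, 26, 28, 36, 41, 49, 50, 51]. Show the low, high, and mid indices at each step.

Binary search for 4 in [2, 3, 11, 19, 22, 23, 25, 26, 28, 36, 41, 49, 50, 51]:

lo=0, hi=13, mid=6, arr[mid]=25 -> 25 > 4, search left half
lo=0, hi=5, mid=2, arr[mid]=11 -> 11 > 4, search left half
lo=0, hi=1, mid=0, arr[mid]=2 -> 2 < 4, search right half
lo=1, hi=1, mid=1, arr[mid]=3 -> 3 < 4, search right half
lo=2 > hi=1, target 4 not found

Binary search determines that 4 is not in the array after 4 comparisons. The search space was exhausted without finding the target.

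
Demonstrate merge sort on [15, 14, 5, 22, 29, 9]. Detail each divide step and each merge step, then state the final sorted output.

Merge sort trace:

Split: [15, 14, 5, 22, 29, 9] -> [15, 14, 5] and [22, 29, 9]
  Split: [15, 14, 5] -> [15] and [14, 5]
    Split: [14, 5] -> [14] and [5]
    Merge: [14] + [5] -> [5, 14]
  Merge: [15] + [5, 14] -> [5, 14, 15]
  Split: [22, 29, 9] -> [22] and [29, 9]
    Split: [29, 9] -> [29] and [9]
    Merge: [29] + [9] -> [9, 29]
  Merge: [22] + [9, 29] -> [9, 22, 29]
Merge: [5, 14, 15] + [9, 22, 29] -> [5, 9, 14, 15, 22, 29]

Final sorted array: [5, 9, 14, 15, 22, 29]

The merge sort proceeds by recursively splitting the array and merging sorted halves.
After all merges, the sorted array is [5, 9, 14, 15, 22, 29].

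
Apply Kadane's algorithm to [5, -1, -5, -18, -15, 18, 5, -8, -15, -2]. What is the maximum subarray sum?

Using Kadane's algorithm on [5, -1, -5, -18, -15, 18, 5, -8, -15, -2]:

Scanning through the array:
Position 1 (value -1): max_ending_here = 4, max_so_far = 5
Position 2 (value -5): max_ending_here = -1, max_so_far = 5
Position 3 (value -18): max_ending_here = -18, max_so_far = 5
Position 4 (value -15): max_ending_here = -15, max_so_far = 5
Position 5 (value 18): max_ending_here = 18, max_so_far = 18
Position 6 (value 5): max_ending_here = 23, max_so_far = 23
Position 7 (value -8): max_ending_here = 15, max_so_far = 23
Position 8 (value -15): max_ending_here = 0, max_so_far = 23
Position 9 (value -2): max_ending_here = -2, max_so_far = 23

Maximum subarray: [18, 5]
Maximum sum: 23

The maximum subarray is [18, 5] with sum 23. This subarray runs from index 5 to index 6.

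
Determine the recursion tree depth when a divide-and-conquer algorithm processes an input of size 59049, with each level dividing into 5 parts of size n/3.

For divide and conquer with division factor 3:

Problem sizes at each level:
Level 0: 59049
Level 1: 19683
Level 2: 6561
Level 3: 2187
Level 4: 729
Level 5: 243
Level 6: 81
Level 7: 27
Level 8: 9
Level 9: 3
Level 10: 1

The root is level 0 and the size-1 base case is level 10 (the tree spans levels 0 through 10, i.e. 11 levels counting the root), so the depth is the number of divisions: log_3(59049) = 10

The recursion tree depth is log_3(59049) = 10. At each level, the problem size is divided by 3, so it takes 10 divisions to reduce to a base case of size 1. The algorithm makes 5 recursive calls at each level.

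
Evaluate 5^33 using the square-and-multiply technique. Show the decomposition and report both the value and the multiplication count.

Computing 5^33 by squaring (build up from 5^1; each line after the first costs one multiplication):

5^1 = 5
5^2 = (5^1)^2 = 5^2 = 25
5^4 = (5^2)^2 = 25^2 = 625
5^8 = (5^4)^2 = 625^2 = 390625
5^16 = (5^8)^2 = 390625^2 = 152587890625
5^32 = (5^16)^2 = 152587890625^2 = 23283064365386962890625
5^33 = 5 * 5^32 = 5 * 23283064365386962890625 = 116415321826934814453125

Result: 116415321826934814453125
Multiplications needed: 6 (6 lines after 5^1)

5^33 = 116415321826934814453125. Using exponentiation by squaring, this requires 6 multiplications. The key idea: if the exponent is even, square the half-power; if odd, multiply by the base once.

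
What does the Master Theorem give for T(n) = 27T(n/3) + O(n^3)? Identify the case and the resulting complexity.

Master Theorem for T(n) = 27T(n/3) + O(n^3):

a = 27, b = 3, c = 3
log_b(a) = log_3(27) = 3.0000

Case 2: c = 3 = log_3(27) = 3.0000
T(n) = O(n^3 log n) = O(n^3 log n)

For T(n) = 27T(n/3) + O(n^3): log_3(27) = 3.0000. This is Case 2 of the Master Theorem (c = log_b(a), equal work at all levels), giving O(n^3 log n).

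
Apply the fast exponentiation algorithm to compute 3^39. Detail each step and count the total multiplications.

Computing 3^39 by squaring (build up from 3^1; each line after the first costs one multiplication):

3^1 = 3
3^2 = (3^1)^2 = 3^2 = 9
3^4 = (3^2)^2 = 9^2 = 81
3^8 = (3^4)^2 = 81^2 = 6561
3^9 = 3 * 3^8 = 3 * 6561 = 19683
3^18 = (3^9)^2 = 19683^2 = 387420489
3^19 = 3 * 3^18 = 3 * 387420489 = 1162261467
3^38 = (3^19)^2 = 1162261467^2 = 1350851717672992089
3^39 = 3 * 3^38 = 3 * 1350851717672992089 = 4052555153018976267

Result: 4052555153018976267
Multiplications needed: 8 (8 lines after 3^1)

3^39 = 4052555153018976267. Using exponentiation by squaring, this requires 8 multiplications. The key idea: if the exponent is even, square the half-power; if odd, multiply by the base once.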